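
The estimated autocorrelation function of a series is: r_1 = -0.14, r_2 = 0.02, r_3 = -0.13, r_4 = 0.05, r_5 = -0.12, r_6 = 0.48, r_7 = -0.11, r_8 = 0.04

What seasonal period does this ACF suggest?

The largest autocorrelation is r_6 = 0.48; the remaining lags stay at or below 0.05.
The dominant spike at lag 6 indicates a seasonal period of 6.

6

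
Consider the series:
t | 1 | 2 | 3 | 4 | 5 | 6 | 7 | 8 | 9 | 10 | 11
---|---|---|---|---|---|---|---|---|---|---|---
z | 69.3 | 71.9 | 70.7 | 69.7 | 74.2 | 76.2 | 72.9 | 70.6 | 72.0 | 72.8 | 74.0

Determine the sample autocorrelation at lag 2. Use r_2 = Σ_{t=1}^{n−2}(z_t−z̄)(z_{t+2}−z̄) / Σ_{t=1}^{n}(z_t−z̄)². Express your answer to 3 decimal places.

-0.329

Mean z̄ = (69.3 + 71.9 + 70.7 + 69.7 + 74.2 + 76.2 + 72.9 + 70.6 + 72.0 + 72.8 + 74.0)/11 = 72.2091
Numerator Σ_{t=1}^{9}(z_t−z̄)(z_{t+2}−z̄) = -14.3683
Denominator Σ(z_t−z̄)² = 43.6891
r_2 = -14.3683 / 43.6891 = -0.329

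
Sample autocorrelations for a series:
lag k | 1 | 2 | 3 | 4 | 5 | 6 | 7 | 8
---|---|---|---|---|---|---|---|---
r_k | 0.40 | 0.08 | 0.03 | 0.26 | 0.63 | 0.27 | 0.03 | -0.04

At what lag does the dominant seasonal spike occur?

5

The largest autocorrelation is r_5 = 0.63; the remaining lags stay at or below 0.40. The elevated value at lag 1 (0.40), dropping to 0.08 at lag 2, reflects decaying short-term dependence rather than seasonality.
The dominant spike at lag 5 indicates a seasonal period of 5.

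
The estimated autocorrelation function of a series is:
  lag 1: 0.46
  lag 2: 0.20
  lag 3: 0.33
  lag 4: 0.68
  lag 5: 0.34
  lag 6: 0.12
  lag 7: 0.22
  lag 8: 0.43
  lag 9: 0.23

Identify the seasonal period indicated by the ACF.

4

The largest autocorrelation is r_4 = 0.68; the remaining lags stay at or below 0.46. The elevated value at lag 1 (0.46), dropping to 0.20 at lag 2, reflects decaying short-term dependence rather than seasonality.
The dominant spike at lag 4 indicates a seasonal period of 4.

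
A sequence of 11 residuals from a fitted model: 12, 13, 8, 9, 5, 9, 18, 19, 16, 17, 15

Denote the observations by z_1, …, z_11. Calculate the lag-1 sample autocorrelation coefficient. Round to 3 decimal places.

Mean z̄ = (12 + 13 + 8 + 9 + 5 + 9 + 18 + 19 + 16 + 17 + 15)/11 = 12.8182
Numerator Σ_{t=1}^{10}(z_t−z̄)(z_{t+1}−z̄) = 131.4215
Denominator Σ(z_t−z̄)² = 211.6364
r_1 = 131.4215 / 211.6364 = 0.621

0.621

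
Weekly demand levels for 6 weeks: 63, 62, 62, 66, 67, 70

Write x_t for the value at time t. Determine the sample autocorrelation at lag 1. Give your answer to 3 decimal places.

0.462

Mean x̄ = (63 + 62 + 62 + 66 + 67 + 70)/6 = 65.0000
Deviations from mean: -2.0000, -3.0000, -3.0000, 1.0000, 2.0000, 5.0000
Σ(x_t−x̄)(x_{t+1}−x̄) = (6.0000) + (9.0000) + (-3.0000) + (2.0000) + (10.0000) = 24.0000
Denominator Σ(x_t−x̄)² = 52.0000
r_1 = 24.0000 / 52.0000 = 0.462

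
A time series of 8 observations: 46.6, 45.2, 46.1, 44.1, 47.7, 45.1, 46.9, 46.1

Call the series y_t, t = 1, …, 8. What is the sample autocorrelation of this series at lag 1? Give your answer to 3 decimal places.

-0.685

Mean ȳ = (46.6 + 45.2 + 46.1 + 44.1 + 47.7 + 45.1 + 46.9 + 46.1)/8 = 45.9750
Deviations from mean: 0.6250, -0.7750, 0.1250, -1.8750, 1.7250, -0.8750, 0.9250, 0.1250
Σ(y_t−ȳ)(y_{t+1}−ȳ) = (-0.4844) + (-0.0969) + (-0.2344) + (-3.2344) + (-1.5094) + (-0.8094) + (0.1156) = -6.2531
Denominator Σ(y_t−ȳ)² = 9.1350
r_1 = -6.2531 / 9.1350 = -0.685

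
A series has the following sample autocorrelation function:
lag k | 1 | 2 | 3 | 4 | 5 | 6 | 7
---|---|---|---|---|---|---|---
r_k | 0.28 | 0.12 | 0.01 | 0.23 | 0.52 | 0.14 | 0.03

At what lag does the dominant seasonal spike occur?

5

The largest autocorrelation is r_5 = 0.52; the remaining lags stay at or below 0.28. The elevated value at lag 1 (0.28), dropping to 0.12 at lag 2, reflects decaying short-term dependence rather than seasonality.
The dominant spike at lag 5 indicates a seasonal period of 5.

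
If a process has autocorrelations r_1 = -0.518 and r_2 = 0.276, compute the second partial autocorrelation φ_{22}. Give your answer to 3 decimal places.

0.010

φ_{22} = (r_2 − r_1²) / (1 − r_1²)
r_1² = (-0.518)² = 0.268324
Numerator = 0.276 − 0.2683 = 0.0077; denominator = 1 − 0.2683 = 0.7317
φ_{22} = 0.0077 / 0.7317 = 0.010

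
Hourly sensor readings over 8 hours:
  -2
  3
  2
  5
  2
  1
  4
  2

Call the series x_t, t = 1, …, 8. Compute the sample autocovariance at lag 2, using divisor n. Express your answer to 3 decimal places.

Mean x̄ = (-2 + 3 + 2 + 5 + 2 + 1 + 4 + 2)/8 = 2.1250
Σ_{t=1}^{6}(x_t−x̄)(x_{t+2}−x̄) = -0.2813
γ_2 = -0.2813 / 8 = -0.035

-0.035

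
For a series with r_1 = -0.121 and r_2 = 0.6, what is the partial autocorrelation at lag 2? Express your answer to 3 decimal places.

0.594

φ_{22} = (r_2 − r_1²) / (1 − r_1²)
r_1² = (-0.121)² = 0.014641
Numerator = 0.6 − 0.0146 = 0.5854; denominator = 1 − 0.0146 = 0.9854
φ_{22} = 0.5854 / 0.9854 = 0.594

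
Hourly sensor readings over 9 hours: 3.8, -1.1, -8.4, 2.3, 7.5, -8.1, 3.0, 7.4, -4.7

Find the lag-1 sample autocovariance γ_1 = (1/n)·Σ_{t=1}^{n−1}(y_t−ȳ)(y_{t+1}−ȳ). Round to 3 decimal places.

Mean ȳ = (3.8 − 1.1 − 8.4 + 2.3 + 7.5 − 8.1 + 3.0 + 7.4 − 4.7)/9 = 0.1889
Σ_{t=1}^{8}(y_t−ȳ)(y_{t+1}−ȳ) = -95.1668
γ_1 = -95.1668 / 9 = -10.574

-10.574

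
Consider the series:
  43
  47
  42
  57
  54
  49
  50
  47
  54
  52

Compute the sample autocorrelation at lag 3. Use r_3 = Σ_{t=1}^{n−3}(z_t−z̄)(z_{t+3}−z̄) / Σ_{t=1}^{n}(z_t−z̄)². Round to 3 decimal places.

Mean z̄ = (43 + 47 + 42 + 57 + 54 + 49 + 50 + 47 + 54 + 52)/10 = 49.5000
Σ(z_t−z̄)(z_{t+3}−z̄) = (-48.7500) + (-11.2500) + (3.7500) + (3.7500) + (-11.2500) + (-2.2500) + (1.2500) = -64.7500
Denominator Σ(z_t−z̄)² = 214.5000
r_3 = -64.7500 / 214.5000 = -0.302

-0.302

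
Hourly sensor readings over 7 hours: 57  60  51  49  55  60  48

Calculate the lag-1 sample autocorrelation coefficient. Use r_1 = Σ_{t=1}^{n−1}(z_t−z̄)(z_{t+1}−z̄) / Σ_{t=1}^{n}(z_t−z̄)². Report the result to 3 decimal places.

Mean z̄ = (57 + 60 + 51 + 49 + 55 + 60 + 48)/7 = 54.2857
Deviations from mean: 2.7143, 5.7143, -3.2857, -5.2857, 0.7143, 5.7143, -6.2857
Σ(z_t−z̄)(z_{t+1}−z̄) = (15.5102) + (-18.7755) + (17.3673) + (-3.7755) + (4.0816) + (-35.9184) = -21.5102
Denominator Σ(z_t−z̄)² = 151.4286
r_1 = -21.5102 / 151.4286 = -0.142

-0.142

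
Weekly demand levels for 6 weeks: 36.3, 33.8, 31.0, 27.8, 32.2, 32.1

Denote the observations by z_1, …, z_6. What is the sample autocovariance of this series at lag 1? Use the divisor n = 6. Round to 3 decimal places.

Mean z̄ = (36.3 + 33.8 + 31.0 + 27.8 + 32.2 + 32.1)/6 = 32.2000
Σ_{t=1}^{5}(z_t−z̄)(z_{t+1}−z̄) = 9.9200
γ_1 = 9.9200 / 6 = 1.653

1.653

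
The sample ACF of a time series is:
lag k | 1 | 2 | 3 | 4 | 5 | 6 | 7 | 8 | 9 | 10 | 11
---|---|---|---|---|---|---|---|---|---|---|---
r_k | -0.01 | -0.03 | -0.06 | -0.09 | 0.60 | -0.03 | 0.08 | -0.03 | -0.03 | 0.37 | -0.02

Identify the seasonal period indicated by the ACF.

The largest autocorrelation is r_5 = 0.60, with a weaker echo at lag 10 (0.37); the remaining lags stay at or below 0.08.
The dominant spike at lag 5 indicates a seasonal period of 5.

5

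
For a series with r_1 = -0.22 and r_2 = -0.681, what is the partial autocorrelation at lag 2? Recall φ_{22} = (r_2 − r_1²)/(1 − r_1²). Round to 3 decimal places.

-0.766

φ_{22} = (r_2 − r_1²) / (1 − r_1²)
r_1² = (-0.22)² = 0.0484
Numerator = -0.681 − 0.0484 = -0.7294; denominator = 1 − 0.0484 = 0.9516
φ_{22} = -0.7294 / 0.9516 = -0.766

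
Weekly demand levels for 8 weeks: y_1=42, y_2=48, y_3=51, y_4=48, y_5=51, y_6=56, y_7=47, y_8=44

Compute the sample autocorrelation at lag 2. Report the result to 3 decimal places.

-0.370

Mean ȳ = (42 + 48 + 51 + 48 + 51 + 56 + 47 + 44)/8 = 48.3750
Deviations from mean: -6.3750, -0.3750, 2.6250, -0.3750, 2.6250, 7.6250, -1.3750, -4.3750
Σ(y_t−ȳ)(y_{t+2}−ȳ) = (-16.7344) + (0.1406) + (6.8906) + (-2.8594) + (-3.6094) + (-33.3594) = -49.5313
Denominator Σ(y_t−ȳ)² = 133.8750
r_2 = -49.5313 / 133.8750 = -0.370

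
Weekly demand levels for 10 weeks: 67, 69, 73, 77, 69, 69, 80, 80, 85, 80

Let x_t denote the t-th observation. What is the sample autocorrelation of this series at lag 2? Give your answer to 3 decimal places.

Mean x̄ = (67 + 69 + 73 + 77 + 69 + 69 + 80 + 80 + 85 + 80)/10 = 74.9000
Numerator Σ_{t=1}^{8}(x_t−x̄)(x_{t+2}−x̄) = 18.7800
Denominator Σ(x_t−x̄)² = 354.9000
r_2 = 18.7800 / 354.9000 = 0.053

0.053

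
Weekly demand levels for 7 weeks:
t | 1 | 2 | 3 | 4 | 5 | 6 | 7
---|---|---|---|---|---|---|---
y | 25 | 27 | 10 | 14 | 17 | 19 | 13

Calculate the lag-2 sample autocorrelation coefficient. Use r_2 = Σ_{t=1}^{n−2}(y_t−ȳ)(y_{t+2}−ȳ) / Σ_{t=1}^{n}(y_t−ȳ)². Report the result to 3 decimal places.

-0.358

Mean ȳ = (25 + 27 + 10 + 14 + 17 + 19 + 13)/7 = 17.8571
Deviations from mean: 7.1429, 9.1429, -7.8571, -3.8571, -0.8571, 1.1429, -4.8571
Numerator Σ_{t=1}^{5}(y_t−ȳ)(y_{t+2}−ȳ) = -84.8980
Denominator Σ(y_t−ȳ)² = 236.8571
r_2 = -84.8980 / 236.8571 = -0.358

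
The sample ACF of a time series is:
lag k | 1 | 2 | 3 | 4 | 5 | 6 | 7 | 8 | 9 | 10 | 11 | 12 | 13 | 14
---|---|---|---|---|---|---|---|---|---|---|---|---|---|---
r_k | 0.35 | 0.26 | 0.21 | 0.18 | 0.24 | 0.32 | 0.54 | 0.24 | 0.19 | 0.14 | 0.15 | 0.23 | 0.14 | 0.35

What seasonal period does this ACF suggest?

The largest autocorrelation is r_7 = 0.54; the remaining lags stay at or below 0.35. The elevated value at lag 1 (0.35), dropping to 0.26 at lag 2, reflects decaying short-term dependence rather than seasonality.
The dominant spike at lag 7 indicates a seasonal period of 7.

7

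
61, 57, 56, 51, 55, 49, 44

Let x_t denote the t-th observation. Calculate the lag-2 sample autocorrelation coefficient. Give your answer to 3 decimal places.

Mean x̄ = (61 + 57 + 56 + 51 + 55 + 49 + 44)/7 = 53.2857
Σ(x_t−x̄)(x_{t+2}−x̄) = (20.9388) + (-8.4898) + (4.6531) + (9.7959) + (-15.9184) = 10.9796
Denominator Σ(x_t−x̄)² = 193.4286
r_2 = 10.9796 / 193.4286 = 0.057

0.057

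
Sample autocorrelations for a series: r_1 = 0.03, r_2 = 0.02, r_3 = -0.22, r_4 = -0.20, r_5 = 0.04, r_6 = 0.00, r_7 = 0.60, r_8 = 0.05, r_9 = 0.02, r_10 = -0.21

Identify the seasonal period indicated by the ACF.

7

The largest autocorrelation is r_7 = 0.60; the remaining lags stay at or below 0.05.
The dominant spike at lag 7 indicates a seasonal period of 7.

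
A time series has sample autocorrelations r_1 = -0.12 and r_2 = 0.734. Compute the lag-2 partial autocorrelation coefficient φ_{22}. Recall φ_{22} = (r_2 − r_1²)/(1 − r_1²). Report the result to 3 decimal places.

0.730

φ_{22} = (r_2 − r_1²) / (1 − r_1²)
r_1² = (-0.12)² = 0.0144
Numerator = 0.734 − 0.0144 = 0.7196; denominator = 1 − 0.0144 = 0.9856
φ_{22} = 0.7196 / 0.9856 = 0.730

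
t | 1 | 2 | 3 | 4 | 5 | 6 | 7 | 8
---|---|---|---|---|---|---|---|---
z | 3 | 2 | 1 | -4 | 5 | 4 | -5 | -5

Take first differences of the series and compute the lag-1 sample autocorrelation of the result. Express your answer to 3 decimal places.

-0.267

First differences Δz: -1, -1, -5, 9, -1, -9, 0
Mean of differences = -1.1429
Numerator Σ(Δz_t−Δz̄)(Δz_{t+1}−Δz̄) = -48.3061
Denominator Σ(Δz_t−Δz̄)² = 180.8571
r_1(Δz) = -48.3061 / 180.8571 = -0.267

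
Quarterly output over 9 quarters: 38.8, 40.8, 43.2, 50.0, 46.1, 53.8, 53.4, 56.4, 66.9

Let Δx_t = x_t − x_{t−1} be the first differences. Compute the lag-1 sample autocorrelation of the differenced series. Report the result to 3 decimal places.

-0.498

First differences Δx: 2.0, 2.4, 6.8, -3.9, 7.7, -0.4, 3.0, 10.5
Mean of differences = 3.5125
Numerator Σ(Δx_t−Δx̄)(Δx_{t+1}−Δx̄) = -75.3427
Denominator Σ(Δx_t−Δx̄)² = 151.2088
r_1(Δx) = -75.3427 / 151.2088 = -0.498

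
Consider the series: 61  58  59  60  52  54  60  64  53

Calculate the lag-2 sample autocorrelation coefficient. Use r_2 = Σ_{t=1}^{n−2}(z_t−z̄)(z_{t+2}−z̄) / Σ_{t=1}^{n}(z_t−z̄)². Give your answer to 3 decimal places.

-0.440

Mean z̄ = (61 + 58 + 59 + 60 + 52 + 54 + 60 + 64 + 53)/9 = 57.8889
Numerator Σ_{t=1}^{7}(z_t−z̄)(z_{t+2}−z̄) = -57.5802
Denominator Σ(z_t−z̄)² = 130.8889
r_2 = -57.5802 / 130.8889 = -0.440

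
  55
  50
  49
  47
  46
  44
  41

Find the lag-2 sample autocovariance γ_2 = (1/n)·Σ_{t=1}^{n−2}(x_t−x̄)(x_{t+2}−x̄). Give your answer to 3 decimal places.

Mean x̄ = (55 + 50 + 49 + 47 + 46 + 44 + 41)/7 = 47.4286
Deviations: 7.5714, 2.5714, 1.5714, -0.4286, -1.4286, -3.4286, -6.4286
Σ_{t=1}^{5}(x_t−x̄)(x_{t+2}−x̄) = 19.2041
γ_2 = 19.2041 / 7 = 2.743

2.743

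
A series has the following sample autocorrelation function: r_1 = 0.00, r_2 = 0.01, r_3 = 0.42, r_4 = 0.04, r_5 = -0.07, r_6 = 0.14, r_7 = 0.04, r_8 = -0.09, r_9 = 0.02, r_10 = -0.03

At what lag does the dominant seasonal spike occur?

3

The largest autocorrelation is r_3 = 0.42; the remaining lags stay at or below 0.14.
The dominant spike at lag 3 indicates a seasonal period of 3.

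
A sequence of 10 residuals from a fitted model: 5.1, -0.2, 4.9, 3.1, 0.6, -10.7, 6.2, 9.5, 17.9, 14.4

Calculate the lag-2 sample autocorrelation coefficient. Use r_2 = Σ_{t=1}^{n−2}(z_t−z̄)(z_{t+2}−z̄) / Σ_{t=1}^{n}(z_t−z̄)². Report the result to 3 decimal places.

Mean z̄ = (5.1 − 0.2 + 4.9 + 3.1 + 0.6 − 10.7 + 6.2 + 9.5 + 17.9 + 14.4)/10 = 5.0800
Numerator Σ_{t=1}^{8}(z_t−z̄)(z_{t+2}−z̄) = 23.2892
Denominator Σ(z_t−z̄)² = 572.9160
r_2 = 23.2892 / 572.9160 = 0.041

0.041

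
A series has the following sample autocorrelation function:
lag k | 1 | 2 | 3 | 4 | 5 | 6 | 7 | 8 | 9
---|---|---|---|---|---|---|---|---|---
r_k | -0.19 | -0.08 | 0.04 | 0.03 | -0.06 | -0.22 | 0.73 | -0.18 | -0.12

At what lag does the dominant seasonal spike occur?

7

The largest autocorrelation is r_7 = 0.73; the remaining lags stay at or below 0.04.
The dominant spike at lag 7 indicates a seasonal period of 7.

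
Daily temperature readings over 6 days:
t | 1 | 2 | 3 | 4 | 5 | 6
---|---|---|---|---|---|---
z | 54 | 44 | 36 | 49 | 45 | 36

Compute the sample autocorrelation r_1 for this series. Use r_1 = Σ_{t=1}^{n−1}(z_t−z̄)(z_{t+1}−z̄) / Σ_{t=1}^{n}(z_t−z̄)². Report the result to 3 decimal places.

Mean z̄ = (54 + 44 + 36 + 49 + 45 + 36)/6 = 44.0000
Deviations from mean: 10.0000, 0.0000, -8.0000, 5.0000, 1.0000, -8.0000
Numerator Σ_{t=1}^{5}(z_t−z̄)(z_{t+1}−z̄) = -43.0000
Denominator Σ(z_t−z̄)² = 254.0000
r_1 = -43.0000 / 254.0000 = -0.169

-0.169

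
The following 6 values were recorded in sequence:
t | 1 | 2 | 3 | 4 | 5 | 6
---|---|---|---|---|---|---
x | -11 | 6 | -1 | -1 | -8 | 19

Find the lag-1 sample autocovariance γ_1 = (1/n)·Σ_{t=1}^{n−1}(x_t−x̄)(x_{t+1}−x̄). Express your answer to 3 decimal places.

-35.463

Mean x̄ = (-11 + 6 − 1 − 1 − 8 + 19)/6 = 0.6667
Deviations: -11.6667, 5.3333, -1.6667, -1.6667, -8.6667, 18.3333
Σ_{t=1}^{5}(x_t−x̄)(x_{t+1}−x̄) = -212.7778
γ_1 = -212.7778 / 6 = -35.463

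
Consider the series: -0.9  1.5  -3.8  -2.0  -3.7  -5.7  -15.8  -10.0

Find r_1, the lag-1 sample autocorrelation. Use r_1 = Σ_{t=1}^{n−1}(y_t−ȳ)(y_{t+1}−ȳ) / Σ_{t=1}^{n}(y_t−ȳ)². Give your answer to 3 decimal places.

0.481

Mean ȳ = (-0.9 + 1.5 − 3.8 − 2.0 − 3.7 − 5.7 − 15.8 − 10.0)/8 = -5.0500
Deviations from mean: 4.1500, 6.5500, 1.2500, 3.0500, 1.3500, -0.6500, -10.7500, -4.9500
Numerator Σ_{t=1}^{7}(y_t−ȳ)(y_{t+1}−ȳ) = 102.6225
Denominator Σ(y_t−ȳ)² = 213.3000
r_1 = 102.6225 / 213.3000 = 0.481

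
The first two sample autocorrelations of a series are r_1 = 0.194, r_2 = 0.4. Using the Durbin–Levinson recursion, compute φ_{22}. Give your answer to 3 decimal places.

0.377

φ_{22} = (r_2 − r_1²) / (1 − r_1²)
r_1² = (0.194)² = 0.037636
Numerator = 0.4 − 0.0376 = 0.3624; denominator = 1 − 0.0376 = 0.9624
φ_{22} = 0.3624 / 0.9624 = 0.377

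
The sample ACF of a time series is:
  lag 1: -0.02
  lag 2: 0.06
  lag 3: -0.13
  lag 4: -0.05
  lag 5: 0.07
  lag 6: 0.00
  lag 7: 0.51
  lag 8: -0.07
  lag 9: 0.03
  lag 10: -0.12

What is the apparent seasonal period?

The largest autocorrelation is r_7 = 0.51; the remaining lags stay at or below 0.07.
The dominant spike at lag 7 indicates a seasonal period of 7.

7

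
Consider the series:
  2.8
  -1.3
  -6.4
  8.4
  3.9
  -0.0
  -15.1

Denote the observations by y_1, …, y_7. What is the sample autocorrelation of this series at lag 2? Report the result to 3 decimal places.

-0.305

Mean ȳ = (2.8 − 1.3 − 6.4 + 8.4 + 3.9 − 0.0 − 15.1)/7 = -1.1000
Deviations from mean: 3.9000, -0.2000, -5.3000, 9.5000, 5.0000, 1.1000, -14.0000
Σ(y_t−ȳ)(y_{t+2}−ȳ) = (-20.6700) + (-1.9000) + (-26.5000) + (10.4500) + (-70.0000) = -108.6200
Denominator Σ(y_t−ȳ)² = 355.8000
r_2 = -108.6200 / 355.8000 = -0.305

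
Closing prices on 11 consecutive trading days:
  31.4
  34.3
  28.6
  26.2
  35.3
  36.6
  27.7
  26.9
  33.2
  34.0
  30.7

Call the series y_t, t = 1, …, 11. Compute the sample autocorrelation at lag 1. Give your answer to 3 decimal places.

-0.011

Mean ȳ = (31.4 + 34.3 + 28.6 + 26.2 + 35.3 + 36.6 + 27.7 + 26.9 + 33.2 + 34.0 + 30.7)/11 = 31.3545
Numerator Σ_{t=1}^{10}(y_t−ȳ)(y_{t+1}−ȳ) = -1.3830
Denominator Σ(y_t−ȳ)² = 129.9473
r_1 = -1.3830 / 129.9473 = -0.011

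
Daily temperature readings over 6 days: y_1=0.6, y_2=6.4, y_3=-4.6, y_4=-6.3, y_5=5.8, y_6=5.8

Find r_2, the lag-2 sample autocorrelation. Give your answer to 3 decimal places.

Mean ȳ = (0.6 + 6.4 − 4.6 − 6.3 + 5.8 + 5.8)/6 = 1.2833
Deviations from mean: -0.6833, 5.1167, -5.8833, -7.5833, 4.5167, 4.5167
Numerator Σ_{t=1}^{4}(y_t−ȳ)(y_{t+2}−ȳ) = -95.6056
Denominator Σ(y_t−ȳ)² = 159.5683
r_2 = -95.6056 / 159.5683 = -0.599

-0.599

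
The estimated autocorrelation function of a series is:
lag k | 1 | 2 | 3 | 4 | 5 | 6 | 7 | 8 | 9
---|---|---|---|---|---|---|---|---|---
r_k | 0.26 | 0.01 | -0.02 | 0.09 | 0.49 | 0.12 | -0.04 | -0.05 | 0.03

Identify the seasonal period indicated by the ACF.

5

The largest autocorrelation is r_5 = 0.49; the remaining lags stay at or below 0.26. The elevated value at lag 1 (0.26), dropping to 0.01 at lag 2, reflects decaying short-term dependence rather than seasonality.
The dominant spike at lag 5 indicates a seasonal period of 5.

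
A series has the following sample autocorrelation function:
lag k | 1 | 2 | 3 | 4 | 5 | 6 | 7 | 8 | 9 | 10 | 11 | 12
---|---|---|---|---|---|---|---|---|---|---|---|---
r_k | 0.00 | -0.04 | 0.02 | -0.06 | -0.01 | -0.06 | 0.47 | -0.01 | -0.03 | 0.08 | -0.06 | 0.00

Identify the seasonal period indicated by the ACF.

The largest autocorrelation is r_7 = 0.47; the remaining lags stay at or below 0.08.
The dominant spike at lag 7 indicates a seasonal period of 7.

7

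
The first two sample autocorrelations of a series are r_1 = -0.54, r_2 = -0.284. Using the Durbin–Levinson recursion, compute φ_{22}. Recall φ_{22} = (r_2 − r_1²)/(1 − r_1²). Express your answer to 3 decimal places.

-0.813

φ_{22} = (r_2 − r_1²) / (1 − r_1²)
r_1² = (-0.54)² = 0.2916
Numerator = -0.284 − 0.2916 = -0.5756; denominator = 1 − 0.2916 = 0.7084
φ_{22} = -0.5756 / 0.7084 = -0.813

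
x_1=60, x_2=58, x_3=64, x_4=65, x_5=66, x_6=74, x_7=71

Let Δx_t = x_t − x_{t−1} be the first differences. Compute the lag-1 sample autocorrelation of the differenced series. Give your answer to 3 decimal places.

-0.566

First differences Δx: -2, 6, 1, 1, 8, -3
Mean of differences = 1.8333
Numerator Σ(Δx_t−Δx̄)(Δx_{t+1}−Δx̄) = -53.6944
Denominator Σ(Δx_t−Δx̄)² = 94.8333
r_1(Δx) = -53.6944 / 94.8333 = -0.566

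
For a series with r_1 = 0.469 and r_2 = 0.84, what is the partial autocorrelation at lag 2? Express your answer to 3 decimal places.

φ_{22} = (r_2 − r_1²) / (1 − r_1²)
r_1² = (0.469)² = 0.219961
Numerator = 0.84 − 0.2200 = 0.6200; denominator = 1 − 0.2200 = 0.7800
φ_{22} = 0.6200 / 0.7800 = 0.795

0.795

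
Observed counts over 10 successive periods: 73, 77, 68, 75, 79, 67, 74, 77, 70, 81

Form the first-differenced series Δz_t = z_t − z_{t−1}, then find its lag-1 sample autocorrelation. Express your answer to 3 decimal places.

-0.521

First differences Δz: 4, -9, 7, 4, -12, 7, 3, -7, 11
Mean of differences = 0.8889
Numerator Σ(Δz_t−Δz̄)(Δz_{t+1}−Δz̄) = -274.5679
Denominator Σ(Δz_t−Δz̄)² = 526.8889
r_1(Δz) = -274.5679 / 526.8889 = -0.521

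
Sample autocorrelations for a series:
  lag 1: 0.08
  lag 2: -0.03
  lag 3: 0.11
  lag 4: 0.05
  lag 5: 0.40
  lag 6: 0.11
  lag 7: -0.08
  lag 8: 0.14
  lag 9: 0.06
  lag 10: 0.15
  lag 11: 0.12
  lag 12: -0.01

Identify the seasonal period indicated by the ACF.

5

The largest autocorrelation is r_5 = 0.40, with a weaker echo at lag 10 (0.15); the remaining lags stay at or below 0.14.
The dominant spike at lag 5 indicates a seasonal period of 5.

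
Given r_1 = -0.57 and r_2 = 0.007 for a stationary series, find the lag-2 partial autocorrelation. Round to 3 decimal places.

-0.471

φ_{22} = (r_2 − r_1²) / (1 − r_1²)
r_1² = (-0.57)² = 0.3249
Numerator = 0.007 − 0.3249 = -0.3179; denominator = 1 − 0.3249 = 0.6751
φ_{22} = -0.3179 / 0.6751 = -0.471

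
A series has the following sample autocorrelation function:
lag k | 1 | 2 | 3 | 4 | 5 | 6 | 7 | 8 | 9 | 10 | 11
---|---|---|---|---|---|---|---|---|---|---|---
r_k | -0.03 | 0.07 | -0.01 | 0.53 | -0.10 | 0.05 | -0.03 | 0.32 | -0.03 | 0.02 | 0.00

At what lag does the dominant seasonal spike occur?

The largest autocorrelation is r_4 = 0.53, with a weaker echo at lag 8 (0.32); the remaining lags stay at or below 0.07.
The dominant spike at lag 4 indicates a seasonal period of 4.

4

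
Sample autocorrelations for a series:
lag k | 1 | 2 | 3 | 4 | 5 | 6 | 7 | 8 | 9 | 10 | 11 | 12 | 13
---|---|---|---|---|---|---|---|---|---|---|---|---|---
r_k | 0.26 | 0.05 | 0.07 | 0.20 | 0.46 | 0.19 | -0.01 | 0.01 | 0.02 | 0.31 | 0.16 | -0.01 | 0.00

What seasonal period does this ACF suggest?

The largest autocorrelation is r_5 = 0.46, with a weaker echo at lag 10 (0.31); the remaining lags stay at or below 0.26. The elevated value at lag 1 (0.26), dropping to 0.05 at lag 2, reflects decaying short-term dependence rather than seasonality.
The dominant spike at lag 5 indicates a seasonal period of 5.

5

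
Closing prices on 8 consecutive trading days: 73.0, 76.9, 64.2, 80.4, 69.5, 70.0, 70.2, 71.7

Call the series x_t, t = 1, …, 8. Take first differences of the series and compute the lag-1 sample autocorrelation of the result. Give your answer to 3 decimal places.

-0.782

First differences Δx: 3.9, -12.7, 16.2, -10.9, 0.5, 0.2, 1.5
Mean of differences = -0.1857
Numerator Σ(Δx_t−Δx̄)(Δx_{t+1}−Δx̄) = -438.1788
Denominator Σ(Δx_t−Δx̄)² = 560.0486
r_1(Δx) = -438.1788 / 560.0486 = -0.782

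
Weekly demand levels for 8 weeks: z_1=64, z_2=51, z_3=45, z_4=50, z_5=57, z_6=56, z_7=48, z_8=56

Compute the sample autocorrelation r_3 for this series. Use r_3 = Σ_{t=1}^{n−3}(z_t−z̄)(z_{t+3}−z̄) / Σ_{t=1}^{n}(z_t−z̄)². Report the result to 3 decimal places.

-0.152

Mean z̄ = (64 + 51 + 45 + 50 + 57 + 56 + 48 + 56)/8 = 53.3750
Deviations from mean: 10.6250, -2.3750, -8.3750, -3.3750, 3.6250, 2.6250, -5.3750, 2.6250
Numerator Σ_{t=1}^{5}(z_t−z̄)(z_{t+3}−z̄) = -38.7969
Denominator Σ(z_t−z̄)² = 255.8750
r_3 = -38.7969 / 255.8750 = -0.152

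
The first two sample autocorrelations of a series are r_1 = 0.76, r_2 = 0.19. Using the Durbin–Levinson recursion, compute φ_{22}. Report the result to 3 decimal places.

φ_{22} = (r_2 − r_1²) / (1 − r_1²)
r_1² = (0.76)² = 0.5776
Numerator = 0.19 − 0.5776 = -0.3876; denominator = 1 − 0.5776 = 0.4224
φ_{22} = -0.3876 / 0.4224 = -0.918

-0.918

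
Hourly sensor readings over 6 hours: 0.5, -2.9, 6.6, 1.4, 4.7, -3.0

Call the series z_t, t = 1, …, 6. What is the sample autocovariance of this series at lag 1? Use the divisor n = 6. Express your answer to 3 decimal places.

Mean z̄ = (0.5 − 2.9 + 6.6 + 1.4 + 4.7 − 3.0)/6 = 1.2167
Deviations: -0.7167, -4.1167, 5.3833, 0.1833, 3.4833, -4.2167
Σ_{t=1}^{5}(z_t−z̄)(z_{t+1}−z̄) = -32.2736
γ_1 = -32.2736 / 6 = -5.379

-5.379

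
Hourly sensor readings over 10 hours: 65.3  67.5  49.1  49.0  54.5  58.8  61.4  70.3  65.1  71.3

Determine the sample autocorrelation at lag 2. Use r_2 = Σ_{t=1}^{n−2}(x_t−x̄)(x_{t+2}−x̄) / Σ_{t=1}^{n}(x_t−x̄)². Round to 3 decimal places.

0.090

Mean x̄ = (65.3 + 67.5 + 49.1 + 49.0 + 54.5 + 58.8 + 61.4 + 70.3 + 65.1 + 71.3)/10 = 61.2300
Numerator Σ_{t=1}^{8}(x_t−x̄)(x_{t+2}−x̄) = 54.1112
Denominator Σ(x_t−x̄)² = 602.4610
r_2 = 54.1112 / 602.4610 = 0.090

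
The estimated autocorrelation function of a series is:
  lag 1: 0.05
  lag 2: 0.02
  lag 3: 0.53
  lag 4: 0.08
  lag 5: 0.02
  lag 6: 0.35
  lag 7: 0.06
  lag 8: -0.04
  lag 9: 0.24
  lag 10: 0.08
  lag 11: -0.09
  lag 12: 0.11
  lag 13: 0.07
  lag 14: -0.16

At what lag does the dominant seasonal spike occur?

3

The largest autocorrelation is r_3 = 0.53, with weaker echoes at lags 6 (0.35) and 9 (0.24); the remaining lags stay at or below 0.11.
The dominant spike at lag 3 indicates a seasonal period of 3.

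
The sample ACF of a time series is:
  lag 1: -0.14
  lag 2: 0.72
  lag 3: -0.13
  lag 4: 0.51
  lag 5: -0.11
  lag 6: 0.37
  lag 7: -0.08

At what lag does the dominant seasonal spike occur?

The largest autocorrelation is r_2 = 0.72, with weaker echoes at lags 4 (0.51) and 6 (0.37); the remaining lags stay at or below -0.08.
The dominant spike at lag 2 indicates a seasonal period of 2.

2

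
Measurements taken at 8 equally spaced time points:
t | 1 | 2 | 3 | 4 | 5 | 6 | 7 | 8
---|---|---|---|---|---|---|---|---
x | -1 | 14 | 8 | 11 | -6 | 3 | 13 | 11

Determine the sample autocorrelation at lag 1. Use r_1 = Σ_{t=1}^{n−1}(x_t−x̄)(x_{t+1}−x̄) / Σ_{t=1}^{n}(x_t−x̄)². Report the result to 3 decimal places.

-0.122

Mean x̄ = (-1 + 14 + 8 + 11 − 6 + 3 + 13 + 11)/8 = 6.6250
Deviations from mean: -7.6250, 7.3750, 1.3750, 4.3750, -12.6250, -3.6250, 6.3750, 4.3750
Numerator Σ_{t=1}^{7}(x_t−x̄)(x_{t+1}−x̄) = -44.7656
Denominator Σ(x_t−x̄)² = 365.8750
r_1 = -44.7656 / 365.8750 = -0.122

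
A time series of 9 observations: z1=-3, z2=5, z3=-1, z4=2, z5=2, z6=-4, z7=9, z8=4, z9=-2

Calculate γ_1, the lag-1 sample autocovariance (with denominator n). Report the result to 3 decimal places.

Mean z̄ = (-3 + 5 − 1 + 2 + 2 − 4 + 9 + 4 − 2)/9 = 1.3333
Σ_{t=1}^{8}(z_t−z̄)(z_{t+1}−z̄) = -58.4444
γ_1 = -58.4444 / 9 = -6.494

-6.494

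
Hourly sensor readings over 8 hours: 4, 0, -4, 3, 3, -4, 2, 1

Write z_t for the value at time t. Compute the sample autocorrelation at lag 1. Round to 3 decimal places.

Mean z̄ = (4 + 0 − 4 + 3 + 3 − 4 + 2 + 1)/8 = 0.6250
Deviations from mean: 3.3750, -0.6250, -4.6250, 2.3750, 2.3750, -4.6250, 1.3750, 0.3750
Σ(z_t−z̄)(z_{t+1}−z̄) = (-2.1094) + (2.8906) + (-10.9844) + (5.6406) + (-10.9844) + (-6.3594) + (0.5156) = -21.3906
Denominator Σ(z_t−z̄)² = 67.8750
r_1 = -21.3906 / 67.8750 = -0.315

-0.315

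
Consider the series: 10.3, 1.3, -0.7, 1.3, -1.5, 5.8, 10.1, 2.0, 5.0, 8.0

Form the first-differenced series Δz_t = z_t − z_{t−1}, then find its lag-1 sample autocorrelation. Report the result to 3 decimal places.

-0.119

First differences Δz: -9.0, -2.0, 2.0, -2.8, 7.3, 4.3, -8.1, 3.0, 3.0
Mean of differences = -0.2556
Numerator Σ(Δz_t−Δz̄)(Δz_{t+1}−Δz̄) = -29.8998
Denominator Σ(Δz_t−Δz̄)² = 251.6422
r_1(Δz) = -29.8998 / 251.6422 = -0.119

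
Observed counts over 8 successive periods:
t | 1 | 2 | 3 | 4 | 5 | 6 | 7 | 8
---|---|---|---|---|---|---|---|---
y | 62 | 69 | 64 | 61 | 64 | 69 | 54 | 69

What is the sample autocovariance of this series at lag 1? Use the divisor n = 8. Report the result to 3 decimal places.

Mean ȳ = (62 + 69 + 64 + 61 + 64 + 69 + 54 + 69)/8 = 64.0000
Deviations: -2.0000, 5.0000, 0.0000, -3.0000, 0.0000, 5.0000, -10.0000, 5.0000
Σ_{t=1}^{7}(y_t−ȳ)(y_{t+1}−ȳ) = -110.0000
γ_1 = -110.0000 / 8 = -13.750

-13.750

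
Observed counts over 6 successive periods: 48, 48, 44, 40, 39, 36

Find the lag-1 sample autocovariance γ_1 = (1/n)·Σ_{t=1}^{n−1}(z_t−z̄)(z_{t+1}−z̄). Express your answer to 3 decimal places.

Mean z̄ = (48 + 48 + 44 + 40 + 39 + 36)/6 = 42.5000
Deviations: 5.5000, 5.5000, 1.5000, -2.5000, -3.5000, -6.5000
Σ_{t=1}^{5}(z_t−z̄)(z_{t+1}−z̄) = 66.2500
γ_1 = 66.2500 / 6 = 11.042

11.042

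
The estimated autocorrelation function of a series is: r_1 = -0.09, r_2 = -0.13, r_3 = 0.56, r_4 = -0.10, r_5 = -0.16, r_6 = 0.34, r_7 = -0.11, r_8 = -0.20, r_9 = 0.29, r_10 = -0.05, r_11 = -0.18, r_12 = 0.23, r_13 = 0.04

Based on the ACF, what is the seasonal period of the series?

3

The largest autocorrelation is r_3 = 0.56, with weaker echoes at lags 6 (0.34), 9 (0.29) and 12 (0.23); the remaining lags stay at or below 0.04.
The dominant spike at lag 3 indicates a seasonal period of 3.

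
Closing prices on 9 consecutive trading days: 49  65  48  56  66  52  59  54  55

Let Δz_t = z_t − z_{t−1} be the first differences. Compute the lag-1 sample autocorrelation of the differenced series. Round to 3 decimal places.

-0.613

First differences Δz: 16, -17, 8, 10, -14, 7, -5, 1
Mean of differences = 0.7500
Numerator Σ(Δz_t−Δz̄)(Δz_{t+1}−Δz̄) = -598.3125
Denominator Σ(Δz_t−Δz̄)² = 975.5000
r_1(Δz) = -598.3125 / 975.5000 = -0.613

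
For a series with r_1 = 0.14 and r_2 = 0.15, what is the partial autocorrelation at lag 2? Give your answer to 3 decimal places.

φ_{22} = (r_2 − r_1²) / (1 − r_1²)
r_1² = (0.14)² = 0.0196
Numerator = 0.15 − 0.0196 = 0.1304; denominator = 1 − 0.0196 = 0.9804
φ_{22} = 0.1304 / 0.9804 = 0.133

0.133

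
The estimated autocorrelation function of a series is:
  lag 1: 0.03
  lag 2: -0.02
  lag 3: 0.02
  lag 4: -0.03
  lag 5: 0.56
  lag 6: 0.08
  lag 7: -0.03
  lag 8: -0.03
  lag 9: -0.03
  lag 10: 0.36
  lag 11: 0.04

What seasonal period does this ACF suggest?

5

The largest autocorrelation is r_5 = 0.56, with a weaker echo at lag 10 (0.36); the remaining lags stay at or below 0.08.
The dominant spike at lag 5 indicates a seasonal period of 5.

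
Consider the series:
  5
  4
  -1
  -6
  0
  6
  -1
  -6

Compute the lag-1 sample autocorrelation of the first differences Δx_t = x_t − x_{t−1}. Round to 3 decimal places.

0.104

First differences Δx: -1, -5, -5, 6, 6, -7, -5
Mean of differences = -1.5714
Numerator Σ(Δx_t−Δx̄)(Δx_{t+1}−Δx̄) = 18.6735
Denominator Σ(Δx_t−Δx̄)² = 179.7143
r_1(Δx) = 18.6735 / 179.7143 = 0.104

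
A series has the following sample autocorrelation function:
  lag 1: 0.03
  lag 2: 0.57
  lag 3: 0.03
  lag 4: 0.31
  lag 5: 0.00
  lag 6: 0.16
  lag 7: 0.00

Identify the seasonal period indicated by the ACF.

2

The largest autocorrelation is r_2 = 0.57, with weaker echoes at lags 4 (0.31) and 6 (0.16); the remaining lags stay at or below 0.03.
The dominant spike at lag 2 indicates a seasonal period of 2.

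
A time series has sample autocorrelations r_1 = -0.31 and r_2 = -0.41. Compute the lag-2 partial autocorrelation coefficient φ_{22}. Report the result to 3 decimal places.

φ_{22} = (r_2 − r_1²) / (1 − r_1²)
r_1² = (-0.31)² = 0.0961
Numerator = -0.41 − 0.0961 = -0.5061; denominator = 1 − 0.0961 = 0.9039
φ_{22} = -0.5061 / 0.9039 = -0.560

-0.560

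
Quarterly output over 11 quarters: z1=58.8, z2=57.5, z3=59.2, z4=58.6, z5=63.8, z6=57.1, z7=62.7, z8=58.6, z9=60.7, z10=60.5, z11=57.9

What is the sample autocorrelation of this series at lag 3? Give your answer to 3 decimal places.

-0.275

Mean z̄ = (58.8 + 57.5 + 59.2 + 58.6 + 63.8 + 57.1 + 62.7 + 58.6 + 60.7 + 60.5 + 57.9)/11 = 59.5818
Numerator Σ_{t=1}^{8}(z_t−z̄)(z_{t+3}−z̄) = -12.5301
Denominator Σ(z_t−z̄)² = 45.6164
r_3 = -12.5301 / 45.6164 = -0.275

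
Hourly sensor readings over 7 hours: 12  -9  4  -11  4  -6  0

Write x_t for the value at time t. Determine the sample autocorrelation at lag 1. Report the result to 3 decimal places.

-0.666

Mean x̄ = (12 − 9 + 4 − 11 + 4 − 6 + 0)/7 = -0.8571
Deviations from mean: 12.8571, -8.1429, 4.8571, -10.1429, 4.8571, -5.1429, 0.8571
Numerator Σ_{t=1}^{6}(x_t−x̄)(x_{t+1}−x̄) = -272.1633
Denominator Σ(x_t−x̄)² = 408.8571
r_1 = -272.1633 / 408.8571 = -0.666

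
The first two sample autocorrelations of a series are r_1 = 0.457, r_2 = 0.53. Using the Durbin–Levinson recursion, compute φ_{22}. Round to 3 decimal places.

0.406

φ_{22} = (r_2 − r_1²) / (1 − r_1²)
r_1² = (0.457)² = 0.208849
Numerator = 0.53 − 0.2088 = 0.3212; denominator = 1 − 0.2088 = 0.7912
φ_{22} = 0.3212 / 0.7912 = 0.406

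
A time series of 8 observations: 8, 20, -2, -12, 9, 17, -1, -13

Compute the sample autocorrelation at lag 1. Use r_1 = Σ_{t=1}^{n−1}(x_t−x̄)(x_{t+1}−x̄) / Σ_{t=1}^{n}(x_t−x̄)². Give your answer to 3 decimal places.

Mean x̄ = (8 + 20 − 2 − 12 + 9 + 17 − 1 − 13)/8 = 3.2500
Deviations from mean: 4.7500, 16.7500, -5.2500, -15.2500, 5.7500, 13.7500, -4.2500, -16.2500
Σ(x_t−x̄)(x_{t+1}−x̄) = (79.5625) + (-87.9375) + (80.0625) + (-87.6875) + (79.0625) + (-58.4375) + (69.0625) = 73.6875
Denominator Σ(x_t−x̄)² = 1067.5000
r_1 = 73.6875 / 1067.5000 = 0.069

0.069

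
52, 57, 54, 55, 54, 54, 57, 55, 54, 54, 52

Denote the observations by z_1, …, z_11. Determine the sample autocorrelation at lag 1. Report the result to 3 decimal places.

-0.228

Mean z̄ = (52 + 57 + 54 + 55 + 54 + 54 + 57 + 55 + 54 + 54 + 52)/11 = 54.3636
Numerator Σ_{t=1}^{10}(z_t−z̄)(z_{t+1}−z̄) = -6.0413
Denominator Σ(z_t−z̄)² = 26.5455
r_1 = -6.0413 / 26.5455 = -0.228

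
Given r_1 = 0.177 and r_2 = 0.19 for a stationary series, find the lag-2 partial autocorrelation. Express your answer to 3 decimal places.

φ_{22} = (r_2 − r_1²) / (1 − r_1²)
r_1² = (0.177)² = 0.031329
Numerator = 0.19 − 0.0313 = 0.1587; denominator = 1 − 0.0313 = 0.9687
φ_{22} = 0.1587 / 0.9687 = 0.164

0.164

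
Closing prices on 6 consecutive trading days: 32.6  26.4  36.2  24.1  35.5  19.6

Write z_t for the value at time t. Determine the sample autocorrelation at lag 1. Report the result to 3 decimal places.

Mean z̄ = (32.6 + 26.4 + 36.2 + 24.1 + 35.5 + 19.6)/6 = 29.0667
Deviations from mean: 3.5333, -2.6667, 7.1333, -4.9667, 6.4333, -9.4667
Σ(z_t−z̄)(z_{t+1}−z̄) = (-9.4222) + (-19.0222) + (-35.4289) + (-31.9522) + (-60.9022) = -156.7278
Denominator Σ(z_t−z̄)² = 226.1533
r_1 = -156.7278 / 226.1533 = -0.693

-0.693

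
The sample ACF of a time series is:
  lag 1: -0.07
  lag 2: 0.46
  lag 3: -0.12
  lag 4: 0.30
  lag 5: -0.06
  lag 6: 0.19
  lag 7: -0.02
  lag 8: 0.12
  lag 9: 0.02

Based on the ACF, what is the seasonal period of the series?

The largest autocorrelation is r_2 = 0.46, with weaker echoes at lags 4 (0.30) and 6 (0.19); the remaining lags stay at or below 0.12.
The dominant spike at lag 2 indicates a seasonal period of 2.

2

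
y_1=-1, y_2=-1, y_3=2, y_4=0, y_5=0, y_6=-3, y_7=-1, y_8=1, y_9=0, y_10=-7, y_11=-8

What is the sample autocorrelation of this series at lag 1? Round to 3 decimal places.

0.394

Mean ȳ = (-1 − 1 + 2 + 0 + 0 − 3 − 1 + 1 + 0 − 7 − 8)/11 = -1.6364
Numerator Σ_{t=1}^{10}(y_t−ȳ)(y_{t+1}−ȳ) = 39.5950
Denominator Σ(y_t−ȳ)² = 100.5455
r_1 = 39.5950 / 100.5455 = 0.394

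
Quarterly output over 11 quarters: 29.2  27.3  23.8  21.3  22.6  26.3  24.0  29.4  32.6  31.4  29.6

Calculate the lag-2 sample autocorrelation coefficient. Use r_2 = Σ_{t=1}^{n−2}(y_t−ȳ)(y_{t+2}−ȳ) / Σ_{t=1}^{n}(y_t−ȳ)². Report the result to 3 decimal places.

Mean ȳ = (29.2 + 27.3 + 23.8 + 21.3 + 22.6 + 26.3 + 24.0 + 29.4 + 32.6 + 31.4 + 29.6)/11 = 27.0455
Numerator Σ_{t=1}^{9}(y_t−ȳ)(y_{t+2}−ȳ) = 29.5650
Denominator Σ(y_t−ȳ)² = 139.7273
r_2 = 29.5650 / 139.7273 = 0.212

0.212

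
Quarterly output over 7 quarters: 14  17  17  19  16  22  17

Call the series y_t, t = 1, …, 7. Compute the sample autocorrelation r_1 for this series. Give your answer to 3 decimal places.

Mean ȳ = (14 + 17 + 17 + 19 + 16 + 22 + 17)/7 = 17.4286
Σ(y_t−ȳ)(y_{t+1}−ȳ) = (1.4694) + (0.1837) + (-0.6735) + (-2.2449) + (-6.5306) + (-1.9592) = -9.7551
Denominator Σ(y_t−ȳ)² = 37.7143
r_1 = -9.7551 / 37.7143 = -0.259

-0.259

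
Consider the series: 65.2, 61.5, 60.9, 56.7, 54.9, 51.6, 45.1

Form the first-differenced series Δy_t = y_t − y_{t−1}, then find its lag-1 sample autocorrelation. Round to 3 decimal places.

First differences Δy: -3.7, -0.6, -4.2, -1.8, -3.3, -6.5
Mean of differences = -3.3500
Numerator Σ(Δy_t−Δȳ)(Δy_{t+1}−Δȳ) = -4.6975
Denominator Σ(Δy_t−Δȳ)² = 20.7350
r_1(Δy) = -4.6975 / 20.7350 = -0.227

-0.227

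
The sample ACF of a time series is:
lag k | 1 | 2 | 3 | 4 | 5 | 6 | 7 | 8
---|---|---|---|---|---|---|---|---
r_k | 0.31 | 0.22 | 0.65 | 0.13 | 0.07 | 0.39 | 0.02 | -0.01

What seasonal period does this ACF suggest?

The largest autocorrelation is r_3 = 0.65, with a weaker echo at lag 6 (0.39); the remaining lags stay at or below 0.31. The elevated value at lag 1 (0.31), dropping to 0.22 at lag 2, reflects decaying short-term dependence rather than seasonality.
The dominant spike at lag 3 indicates a seasonal period of 3.

3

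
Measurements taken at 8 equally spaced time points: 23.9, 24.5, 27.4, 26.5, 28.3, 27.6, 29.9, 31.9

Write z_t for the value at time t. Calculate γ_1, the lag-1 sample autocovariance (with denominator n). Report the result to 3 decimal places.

Mean z̄ = (23.9 + 24.5 + 27.4 + 26.5 + 28.3 + 27.6 + 29.9 + 31.9)/8 = 27.5000
Σ_{t=1}^{7}(z_t−z̄)(z_{t+1}−z̄) = 21.2800
γ_1 = 21.2800 / 8 = 2.660

2.660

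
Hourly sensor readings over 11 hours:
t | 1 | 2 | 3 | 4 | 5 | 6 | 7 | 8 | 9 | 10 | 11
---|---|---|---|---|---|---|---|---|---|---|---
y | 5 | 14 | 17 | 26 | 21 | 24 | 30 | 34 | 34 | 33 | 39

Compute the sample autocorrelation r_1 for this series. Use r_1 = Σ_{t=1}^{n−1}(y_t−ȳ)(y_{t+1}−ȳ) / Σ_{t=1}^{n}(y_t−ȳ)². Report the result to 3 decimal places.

Mean ȳ = (5 + 14 + 17 + 26 + 21 + 24 + 30 + 34 + 34 + 33 + 39)/11 = 25.1818
Numerator Σ_{t=1}^{10}(y_t−ȳ)(y_{t+1}−ȳ) = 603.5124
Denominator Σ(y_t−ȳ)² = 1049.6364
r_1 = 603.5124 / 1049.6364 = 0.575

0.575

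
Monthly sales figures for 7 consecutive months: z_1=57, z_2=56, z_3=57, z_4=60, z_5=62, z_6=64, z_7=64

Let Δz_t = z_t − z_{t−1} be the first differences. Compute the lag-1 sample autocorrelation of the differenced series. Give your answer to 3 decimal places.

First differences Δz: -1, 1, 3, 2, 2, 0
Mean of differences = 1.1667
Numerator Σ(Δz_t−Δz̄)(Δz_{t+1}−Δz̄) = 1.3056
Denominator Σ(Δz_t−Δz̄)² = 10.8333
r_1(Δz) = 1.3056 / 10.8333 = 0.121

0.121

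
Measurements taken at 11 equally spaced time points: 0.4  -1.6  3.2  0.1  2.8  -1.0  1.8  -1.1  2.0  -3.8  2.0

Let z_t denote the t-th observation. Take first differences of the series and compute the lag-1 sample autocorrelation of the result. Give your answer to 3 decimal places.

First differences Δz: -2.0, 4.8, -3.1, 2.7, -3.8, 2.8, -2.9, 3.1, -5.8, 5.8
Mean of differences = 0.1600
Numerator Σ(Δz_t−Δz̄)(Δz_{t+1}−Δz̄) = -122.1536
Denominator Σ(Δz_t−Δz̄)² = 151.2640
r_1(Δz) = -122.1536 / 151.2640 = -0.808

-0.808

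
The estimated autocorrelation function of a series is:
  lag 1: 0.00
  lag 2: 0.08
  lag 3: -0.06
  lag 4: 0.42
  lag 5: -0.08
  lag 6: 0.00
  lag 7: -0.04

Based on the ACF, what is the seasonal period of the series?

4

The largest autocorrelation is r_4 = 0.42; the remaining lags stay at or below 0.08.
The dominant spike at lag 4 indicates a seasonal period of 4.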